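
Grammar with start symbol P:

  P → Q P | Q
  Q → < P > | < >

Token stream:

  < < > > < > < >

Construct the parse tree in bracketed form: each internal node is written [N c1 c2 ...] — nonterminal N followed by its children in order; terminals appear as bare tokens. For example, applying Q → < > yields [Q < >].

P
Q P
< P > P
< Q > P
< < > > P
< < > > Q P
< < > > < > P
< < > > < > Q
< < > > < > < >

[P [Q < [P [Q < >]] >] [P [Q < >] [P [Q < >]]]]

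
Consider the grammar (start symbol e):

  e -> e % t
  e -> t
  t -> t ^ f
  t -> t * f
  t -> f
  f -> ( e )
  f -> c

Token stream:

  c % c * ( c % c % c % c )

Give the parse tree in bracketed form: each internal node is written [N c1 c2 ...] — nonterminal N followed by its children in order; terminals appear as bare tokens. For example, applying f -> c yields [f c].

e
e % t
t % t
f % t
c % t
c % t * f
c % f * f
c % c * f
c % c * ( e )
c % c * ( e % t )
c % c * ( e % t % t )
c % c * ( e % t % t % t )
c % c * ( t % t % t % t )
c % c * ( f % t % t % t )
c % c * ( c % t % t % t )
c % c * ( c % f % t % t )
c % c * ( c % c % t % t )
c % c * ( c % c % f % t )
c % c * ( c % c % c % t )
c % c * ( c % c % c % f )
c % c * ( c % c % c % c )

[e [e [t [f c]]] % [t [t [f c]] * [f ( [e [e [e [e [t [f c]]] % [t [f c]]] % [t [f c]]] % [t [f c]]] )]]]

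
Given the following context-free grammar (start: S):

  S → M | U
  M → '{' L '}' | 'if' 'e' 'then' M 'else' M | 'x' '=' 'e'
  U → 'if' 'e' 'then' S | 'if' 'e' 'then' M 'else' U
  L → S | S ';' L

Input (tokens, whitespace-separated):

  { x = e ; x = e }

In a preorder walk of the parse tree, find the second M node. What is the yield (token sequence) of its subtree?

x = e

[S [M { [L [S [M x = e]] ; [L [S [M x = e]]]] }]]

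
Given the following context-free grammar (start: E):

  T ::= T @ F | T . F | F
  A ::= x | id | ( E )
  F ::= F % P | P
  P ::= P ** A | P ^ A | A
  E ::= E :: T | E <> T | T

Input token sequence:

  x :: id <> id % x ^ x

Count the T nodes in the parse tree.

[E [E [E [T [F [P [A x]]]]] :: [T [F [P [A id]]]]] <> [T [F [F [P [A id]]] % [P [P [A x]] ^ [A x]]]]]

3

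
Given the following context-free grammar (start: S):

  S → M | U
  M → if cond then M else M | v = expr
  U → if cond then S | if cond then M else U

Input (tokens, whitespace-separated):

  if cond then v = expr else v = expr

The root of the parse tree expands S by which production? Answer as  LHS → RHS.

S → M

[S [M if cond then [M v = expr] else [M v = expr]]]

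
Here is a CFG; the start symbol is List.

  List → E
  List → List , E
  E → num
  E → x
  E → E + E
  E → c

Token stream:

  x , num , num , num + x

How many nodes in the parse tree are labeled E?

[List [List [List [List [E x]] , [E num]] , [E num]] , [E [E num] + [E x]]]

6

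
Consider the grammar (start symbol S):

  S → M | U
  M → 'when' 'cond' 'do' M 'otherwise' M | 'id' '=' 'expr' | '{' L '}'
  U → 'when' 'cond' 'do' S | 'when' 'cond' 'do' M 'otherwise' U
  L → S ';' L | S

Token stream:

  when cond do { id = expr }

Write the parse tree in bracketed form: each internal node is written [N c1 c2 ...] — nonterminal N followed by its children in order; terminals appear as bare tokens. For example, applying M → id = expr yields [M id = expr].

S
U
when cond do S
when cond do M
when cond do { L }
when cond do { S }
when cond do { M }
when cond do { id = expr }

[S [U when cond do [S [M { [L [S [M id = expr]]] }]]]]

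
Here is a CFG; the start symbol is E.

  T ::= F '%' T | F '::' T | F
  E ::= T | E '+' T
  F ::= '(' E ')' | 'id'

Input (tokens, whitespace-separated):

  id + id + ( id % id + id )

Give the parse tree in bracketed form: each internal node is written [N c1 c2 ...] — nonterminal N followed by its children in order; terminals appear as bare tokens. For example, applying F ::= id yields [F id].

E
E + T
E + T + T
T + T + T
F + T + T
id + T + T
id + F + T
id + id + T
id + id + F
id + id + ( E )
id + id + ( E + T )
id + id + ( T + T )
id + id + ( F % T + T )
id + id + ( id % T + T )
id + id + ( id % F + T )
id + id + ( id % id + T )
id + id + ( id % id + F )
id + id + ( id % id + id )

[E [E [E [T [F id]]] + [T [F id]]] + [T [F ( [E [E [T [F id] % [T [F id]]]] + [T [F id]]] )]]]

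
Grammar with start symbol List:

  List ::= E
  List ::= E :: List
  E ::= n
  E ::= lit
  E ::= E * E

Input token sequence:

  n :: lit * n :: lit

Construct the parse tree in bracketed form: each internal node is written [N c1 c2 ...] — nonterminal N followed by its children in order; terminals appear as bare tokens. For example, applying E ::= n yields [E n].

[List [E n] :: [List [E [E lit] * [E n]] :: [List [E lit]]]]

List
E :: List
n :: List
n :: E :: List
n :: E * E :: List
n :: lit * E :: List
n :: lit * n :: List
n :: lit * n :: E
n :: lit * n :: lit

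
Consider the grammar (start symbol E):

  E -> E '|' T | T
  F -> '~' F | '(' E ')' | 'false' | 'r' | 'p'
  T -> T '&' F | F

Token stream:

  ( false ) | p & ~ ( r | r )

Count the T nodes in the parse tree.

[E [E [T [F ( [E [T [F false]]] )]]] | [T [T [F p]] & [F ~ [F ( [E [E [T [F r]]] | [T [F r]]] )]]]]

6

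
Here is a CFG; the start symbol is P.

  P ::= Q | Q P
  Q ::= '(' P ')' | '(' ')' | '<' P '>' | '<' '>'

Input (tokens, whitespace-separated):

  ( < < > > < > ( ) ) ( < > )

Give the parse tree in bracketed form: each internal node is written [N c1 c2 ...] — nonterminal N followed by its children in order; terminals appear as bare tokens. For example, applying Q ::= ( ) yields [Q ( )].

P
Q P
( P ) P
( Q P ) P
( < P > P ) P
( < Q > P ) P
( < < > > P ) P
( < < > > Q P ) P
( < < > > < > P ) P
( < < > > < > Q ) P
( < < > > < > ( ) ) P
( < < > > < > ( ) ) Q
( < < > > < > ( ) ) ( P )
( < < > > < > ( ) ) ( Q )
( < < > > < > ( ) ) ( < > )

[P [Q ( [P [Q < [P [Q < >]] >] [P [Q < >] [P [Q ( )]]]] )] [P [Q ( [P [Q < >]] )]]]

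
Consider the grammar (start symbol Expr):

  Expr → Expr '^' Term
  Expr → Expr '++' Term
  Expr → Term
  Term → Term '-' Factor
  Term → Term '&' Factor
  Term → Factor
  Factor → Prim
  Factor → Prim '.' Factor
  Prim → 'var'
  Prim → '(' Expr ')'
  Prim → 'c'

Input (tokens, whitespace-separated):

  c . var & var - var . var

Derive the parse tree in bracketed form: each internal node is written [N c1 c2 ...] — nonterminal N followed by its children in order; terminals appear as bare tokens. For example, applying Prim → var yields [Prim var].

[Expr [Term [Term [Term [Factor [Prim c] . [Factor [Prim var]]]] & [Factor [Prim var]]] - [Factor [Prim var] . [Factor [Prim var]]]]]

Expr
Term
Term - Factor
Term & Factor - Factor
Factor & Factor - Factor
Prim . Factor & Factor - Factor
c . Factor & Factor - Factor
c . Prim & Factor - Factor
c . var & Factor - Factor
c . var & Prim - Factor
c . var & var - Factor
c . var & var - Prim . Factor
c . var & var - var . Factor
c . var & var - var . Prim
c . var & var - var . var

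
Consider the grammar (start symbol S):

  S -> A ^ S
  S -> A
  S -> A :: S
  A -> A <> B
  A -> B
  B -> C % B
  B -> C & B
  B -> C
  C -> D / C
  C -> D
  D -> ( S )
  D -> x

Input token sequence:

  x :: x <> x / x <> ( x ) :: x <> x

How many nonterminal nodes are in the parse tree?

34

[S [A [B [C [D x]]]] :: [S [A [A [A [B [C [D x]]]] <> [B [C [D x] / [C [D x]]]]] <> [B [C [D ( [S [A [B [C [D x]]]]] )]]]] :: [S [A [A [B [C [D x]]]] <> [B [C [D x]]]]]]]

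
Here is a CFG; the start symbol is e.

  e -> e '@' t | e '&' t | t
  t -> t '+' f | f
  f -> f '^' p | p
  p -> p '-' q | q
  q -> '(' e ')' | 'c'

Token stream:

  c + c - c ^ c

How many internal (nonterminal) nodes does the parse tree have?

[e [t [t [f [p [q c]]]] + [f [f [p [p [q c]] - [q c]]] ^ [p [q c]]]]]

14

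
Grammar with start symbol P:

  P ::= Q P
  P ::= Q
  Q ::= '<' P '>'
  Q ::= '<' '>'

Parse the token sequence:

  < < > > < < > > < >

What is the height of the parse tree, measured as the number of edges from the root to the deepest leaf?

[P [Q < [P [Q < >]] >] [P [Q < [P [Q < >]] >] [P [Q < >]]]]

5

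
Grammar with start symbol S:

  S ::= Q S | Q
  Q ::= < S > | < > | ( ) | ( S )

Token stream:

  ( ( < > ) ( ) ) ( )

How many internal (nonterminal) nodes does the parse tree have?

[S [Q ( [S [Q ( [S [Q < >]] )] [S [Q ( )]]] )] [S [Q ( )]]]

10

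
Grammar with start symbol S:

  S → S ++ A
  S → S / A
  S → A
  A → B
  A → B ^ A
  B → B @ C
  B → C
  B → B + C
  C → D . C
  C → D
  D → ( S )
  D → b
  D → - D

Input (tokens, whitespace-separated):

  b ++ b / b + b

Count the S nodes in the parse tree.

3

[S [S [S [A [B [C [D b]]]]] ++ [A [B [C [D b]]]]] / [A [B [B [C [D b]]] + [C [D b]]]]]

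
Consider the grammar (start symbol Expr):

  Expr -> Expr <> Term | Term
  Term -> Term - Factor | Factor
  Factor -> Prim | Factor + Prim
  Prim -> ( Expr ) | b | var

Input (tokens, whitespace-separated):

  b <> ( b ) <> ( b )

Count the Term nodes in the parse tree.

5

[Expr [Expr [Expr [Term [Factor [Prim b]]]] <> [Term [Factor [Prim ( [Expr [Term [Factor [Prim b]]]] )]]]] <> [Term [Factor [Prim ( [Expr [Term [Factor [Prim b]]]] )]]]]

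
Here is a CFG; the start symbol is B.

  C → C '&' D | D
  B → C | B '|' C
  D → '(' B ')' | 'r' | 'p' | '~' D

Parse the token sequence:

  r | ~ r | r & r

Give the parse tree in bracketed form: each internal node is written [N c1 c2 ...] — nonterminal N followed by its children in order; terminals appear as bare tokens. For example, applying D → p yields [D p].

B
B | C
B | C | C
C | C | C
D | C | C
r | C | C
r | D | C
r | ~ D | C
r | ~ r | C
r | ~ r | C & D
r | ~ r | D & D
r | ~ r | r & D
r | ~ r | r & r

[B [B [B [C [D r]]] | [C [D ~ [D r]]]] | [C [C [D r]] & [D r]]]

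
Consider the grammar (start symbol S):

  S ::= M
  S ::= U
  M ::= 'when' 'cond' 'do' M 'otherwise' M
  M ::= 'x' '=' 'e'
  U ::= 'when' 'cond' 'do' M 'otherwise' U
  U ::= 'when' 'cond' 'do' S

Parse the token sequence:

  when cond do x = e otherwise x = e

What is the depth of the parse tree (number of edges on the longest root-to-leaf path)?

3

[S [M when cond do [M x = e] otherwise [M x = e]]]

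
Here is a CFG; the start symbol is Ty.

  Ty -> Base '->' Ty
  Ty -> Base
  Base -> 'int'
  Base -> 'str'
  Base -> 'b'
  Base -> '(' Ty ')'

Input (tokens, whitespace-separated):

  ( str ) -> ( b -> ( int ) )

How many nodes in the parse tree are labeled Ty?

6

[Ty [Base ( [Ty [Base str]] )] -> [Ty [Base ( [Ty [Base b] -> [Ty [Base ( [Ty [Base int]] )]]] )]]]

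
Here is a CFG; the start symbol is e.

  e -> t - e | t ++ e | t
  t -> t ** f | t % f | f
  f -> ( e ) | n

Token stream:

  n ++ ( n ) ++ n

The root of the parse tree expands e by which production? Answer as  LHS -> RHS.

e -> t ++ e

[e [t [f n]] ++ [e [t [f ( [e [t [f n]]] )]] ++ [e [t [f n]]]]]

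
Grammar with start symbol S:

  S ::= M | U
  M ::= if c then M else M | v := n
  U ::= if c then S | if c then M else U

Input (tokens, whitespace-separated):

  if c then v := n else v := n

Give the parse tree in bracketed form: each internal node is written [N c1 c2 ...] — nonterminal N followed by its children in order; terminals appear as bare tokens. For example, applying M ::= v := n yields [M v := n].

S
M
if c then M else M
if c then v := n else M
if c then v := n else v := n

[S [M if c then [M v := n] else [M v := n]]]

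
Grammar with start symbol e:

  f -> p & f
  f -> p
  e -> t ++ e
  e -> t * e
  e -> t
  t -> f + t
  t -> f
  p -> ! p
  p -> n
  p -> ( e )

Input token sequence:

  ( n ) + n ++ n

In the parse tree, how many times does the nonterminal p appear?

[e [t [f [p ( [e [t [f [p n]]]] )]] + [t [f [p n]]]] ++ [e [t [f [p n]]]]]

4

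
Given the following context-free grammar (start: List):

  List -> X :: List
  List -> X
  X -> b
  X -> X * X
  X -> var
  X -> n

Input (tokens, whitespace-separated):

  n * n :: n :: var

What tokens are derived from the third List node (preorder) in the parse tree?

var

[List [X [X n] * [X n]] :: [List [X n] :: [List [X var]]]]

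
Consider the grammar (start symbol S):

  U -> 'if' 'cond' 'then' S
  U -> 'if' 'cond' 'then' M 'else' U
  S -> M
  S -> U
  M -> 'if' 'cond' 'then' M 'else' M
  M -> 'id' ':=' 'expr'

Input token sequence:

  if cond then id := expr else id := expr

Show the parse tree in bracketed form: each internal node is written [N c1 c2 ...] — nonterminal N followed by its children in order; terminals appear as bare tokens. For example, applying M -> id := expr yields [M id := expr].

[S [M if cond then [M id := expr] else [M id := expr]]]

S
M
if cond then M else M
if cond then id := expr else M
if cond then id := expr else id := expr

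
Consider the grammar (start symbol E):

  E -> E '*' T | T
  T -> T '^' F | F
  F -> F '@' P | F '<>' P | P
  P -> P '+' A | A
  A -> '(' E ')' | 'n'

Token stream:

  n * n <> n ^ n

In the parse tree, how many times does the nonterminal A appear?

4

[E [E [T [F [P [A n]]]]] * [T [T [F [F [P [A n]]] <> [P [A n]]]] ^ [F [P [A n]]]]]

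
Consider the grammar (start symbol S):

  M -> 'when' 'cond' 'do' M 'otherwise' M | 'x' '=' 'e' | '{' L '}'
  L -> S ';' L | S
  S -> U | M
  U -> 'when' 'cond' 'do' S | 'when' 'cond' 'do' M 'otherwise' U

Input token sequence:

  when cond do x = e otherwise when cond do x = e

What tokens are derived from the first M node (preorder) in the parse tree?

x = e

[S [U when cond do [M x = e] otherwise [U when cond do [S [M x = e]]]]]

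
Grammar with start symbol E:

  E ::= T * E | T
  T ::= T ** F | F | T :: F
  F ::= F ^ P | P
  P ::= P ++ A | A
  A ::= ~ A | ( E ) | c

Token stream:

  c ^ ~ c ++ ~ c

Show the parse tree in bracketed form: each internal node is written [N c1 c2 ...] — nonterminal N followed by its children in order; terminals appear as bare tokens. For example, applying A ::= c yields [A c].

[E [T [F [F [P [A c]]] ^ [P [P [A ~ [A c]]] ++ [A ~ [A c]]]]]]

E
T
F
F ^ P
P ^ P
A ^ P
c ^ P
c ^ P ++ A
c ^ A ++ A
c ^ ~ A ++ A
c ^ ~ c ++ A
c ^ ~ c ++ ~ A
c ^ ~ c ++ ~ c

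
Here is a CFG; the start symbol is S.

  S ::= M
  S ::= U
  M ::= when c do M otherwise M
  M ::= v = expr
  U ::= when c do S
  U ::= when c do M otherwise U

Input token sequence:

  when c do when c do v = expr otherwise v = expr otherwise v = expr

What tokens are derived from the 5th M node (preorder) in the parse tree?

[S [M when c do [M when c do [M v = expr] otherwise [M v = expr]] otherwise [M v = expr]]]

v = expr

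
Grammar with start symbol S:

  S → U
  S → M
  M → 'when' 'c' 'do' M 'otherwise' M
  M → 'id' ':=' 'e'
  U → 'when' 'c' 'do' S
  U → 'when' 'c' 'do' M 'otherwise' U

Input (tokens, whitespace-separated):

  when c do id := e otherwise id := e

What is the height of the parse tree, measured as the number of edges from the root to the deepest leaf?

[S [M when c do [M id := e] otherwise [M id := e]]]

3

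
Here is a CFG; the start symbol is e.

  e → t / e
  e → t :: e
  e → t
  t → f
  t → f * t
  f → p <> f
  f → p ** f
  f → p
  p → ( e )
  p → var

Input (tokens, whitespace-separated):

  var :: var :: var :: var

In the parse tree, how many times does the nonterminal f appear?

4

[e [t [f [p var]]] :: [e [t [f [p var]]] :: [e [t [f [p var]]] :: [e [t [f [p var]]]]]]]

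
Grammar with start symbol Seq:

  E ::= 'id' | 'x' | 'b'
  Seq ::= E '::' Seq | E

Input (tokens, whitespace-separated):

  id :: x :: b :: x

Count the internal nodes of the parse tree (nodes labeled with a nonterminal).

[Seq [E id] :: [Seq [E x] :: [Seq [E b] :: [Seq [E x]]]]]

8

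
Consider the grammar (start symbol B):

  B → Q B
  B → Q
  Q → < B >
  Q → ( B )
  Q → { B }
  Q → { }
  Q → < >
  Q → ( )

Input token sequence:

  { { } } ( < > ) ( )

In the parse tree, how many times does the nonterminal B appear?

[B [Q { [B [Q { }]] }] [B [Q ( [B [Q < >]] )] [B [Q ( )]]]]

5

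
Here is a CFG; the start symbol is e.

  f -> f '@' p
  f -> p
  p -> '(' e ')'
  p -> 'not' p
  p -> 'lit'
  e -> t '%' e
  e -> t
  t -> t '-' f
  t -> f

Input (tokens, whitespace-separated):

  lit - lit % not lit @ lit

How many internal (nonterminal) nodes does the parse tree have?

[e [t [t [f [p lit]]] - [f [p lit]]] % [e [t [f [f [p not [p lit]]] @ [p lit]]]]]

14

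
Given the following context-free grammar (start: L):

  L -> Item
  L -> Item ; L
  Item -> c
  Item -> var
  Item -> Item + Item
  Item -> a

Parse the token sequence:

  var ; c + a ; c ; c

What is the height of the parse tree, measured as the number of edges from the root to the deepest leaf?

5

[L [Item var] ; [L [Item [Item c] + [Item a]] ; [L [Item c] ; [L [Item c]]]]]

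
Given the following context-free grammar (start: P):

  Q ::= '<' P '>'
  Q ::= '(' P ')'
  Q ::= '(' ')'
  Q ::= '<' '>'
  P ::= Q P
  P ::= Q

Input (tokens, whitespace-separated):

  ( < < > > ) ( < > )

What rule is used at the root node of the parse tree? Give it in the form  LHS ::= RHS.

P ::= Q P

[P [Q ( [P [Q < [P [Q < >]] >]] )] [P [Q ( [P [Q < >]] )]]]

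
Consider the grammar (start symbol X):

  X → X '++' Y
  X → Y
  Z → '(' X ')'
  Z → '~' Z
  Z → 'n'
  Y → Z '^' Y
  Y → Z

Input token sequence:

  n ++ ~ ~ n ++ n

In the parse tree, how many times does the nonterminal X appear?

3

[X [X [X [Y [Z n]]] ++ [Y [Z ~ [Z ~ [Z n]]]]] ++ [Y [Z n]]]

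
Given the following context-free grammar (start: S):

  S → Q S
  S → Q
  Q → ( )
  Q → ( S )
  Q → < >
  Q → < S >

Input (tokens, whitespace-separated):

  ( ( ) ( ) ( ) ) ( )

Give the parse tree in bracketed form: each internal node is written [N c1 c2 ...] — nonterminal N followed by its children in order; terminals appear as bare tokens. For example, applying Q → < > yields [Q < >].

[S [Q ( [S [Q ( )] [S [Q ( )] [S [Q ( )]]]] )] [S [Q ( )]]]

S
Q S
( S ) S
( Q S ) S
( ( ) S ) S
( ( ) Q S ) S
( ( ) ( ) S ) S
( ( ) ( ) Q ) S
( ( ) ( ) ( ) ) S
( ( ) ( ) ( ) ) Q
( ( ) ( ) ( ) ) ( )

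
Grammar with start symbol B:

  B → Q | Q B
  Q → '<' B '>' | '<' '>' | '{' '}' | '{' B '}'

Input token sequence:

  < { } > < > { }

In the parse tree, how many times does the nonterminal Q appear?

4

[B [Q < [B [Q { }]] >] [B [Q < >] [B [Q { }]]]]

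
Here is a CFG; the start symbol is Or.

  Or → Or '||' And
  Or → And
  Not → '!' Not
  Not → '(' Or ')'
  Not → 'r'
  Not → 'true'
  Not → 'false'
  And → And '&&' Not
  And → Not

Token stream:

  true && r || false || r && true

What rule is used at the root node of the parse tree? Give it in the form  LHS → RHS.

[Or [Or [Or [And [And [Not true]] && [Not r]]] || [And [Not false]]] || [And [And [Not r]] && [Not true]]]

Or → Or '||' And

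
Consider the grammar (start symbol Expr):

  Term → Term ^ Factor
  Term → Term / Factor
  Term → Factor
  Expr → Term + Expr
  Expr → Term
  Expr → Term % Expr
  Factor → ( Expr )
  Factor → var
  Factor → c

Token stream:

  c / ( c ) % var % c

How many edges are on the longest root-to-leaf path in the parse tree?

6

[Expr [Term [Term [Factor c]] / [Factor ( [Expr [Term [Factor c]]] )]] % [Expr [Term [Factor var]] % [Expr [Term [Factor c]]]]]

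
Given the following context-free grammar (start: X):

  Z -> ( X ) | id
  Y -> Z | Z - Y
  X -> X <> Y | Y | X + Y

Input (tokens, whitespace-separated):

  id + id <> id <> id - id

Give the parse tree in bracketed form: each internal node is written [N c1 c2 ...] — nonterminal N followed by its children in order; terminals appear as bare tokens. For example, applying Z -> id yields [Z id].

[X [X [X [X [Y [Z id]]] + [Y [Z id]]] <> [Y [Z id]]] <> [Y [Z id] - [Y [Z id]]]]

X
X <> Y
X <> Y <> Y
X + Y <> Y <> Y
Y + Y <> Y <> Y
Z + Y <> Y <> Y
id + Y <> Y <> Y
id + Z <> Y <> Y
id + id <> Y <> Y
id + id <> Z <> Y
id + id <> id <> Y
id + id <> id <> Z - Y
id + id <> id <> id - Y
id + id <> id <> id - Z
id + id <> id <> id - id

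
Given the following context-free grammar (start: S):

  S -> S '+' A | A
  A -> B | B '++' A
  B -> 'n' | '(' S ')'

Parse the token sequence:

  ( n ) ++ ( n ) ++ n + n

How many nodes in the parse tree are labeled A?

6

[S [S [A [B ( [S [A [B n]]] )] ++ [A [B ( [S [A [B n]]] )] ++ [A [B n]]]]] + [A [B n]]]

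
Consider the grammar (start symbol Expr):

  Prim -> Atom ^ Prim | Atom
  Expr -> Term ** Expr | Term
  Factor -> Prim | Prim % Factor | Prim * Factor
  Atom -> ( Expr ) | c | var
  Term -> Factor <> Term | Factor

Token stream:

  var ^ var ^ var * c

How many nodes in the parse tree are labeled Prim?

[Expr [Term [Factor [Prim [Atom var] ^ [Prim [Atom var] ^ [Prim [Atom var]]]] * [Factor [Prim [Atom c]]]]]]

4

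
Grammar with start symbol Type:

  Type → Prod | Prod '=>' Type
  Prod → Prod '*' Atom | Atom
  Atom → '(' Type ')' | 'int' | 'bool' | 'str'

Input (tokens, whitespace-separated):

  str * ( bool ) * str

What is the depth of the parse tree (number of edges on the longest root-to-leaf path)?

7

[Type [Prod [Prod [Prod [Atom str]] * [Atom ( [Type [Prod [Atom bool]]] )]] * [Atom str]]]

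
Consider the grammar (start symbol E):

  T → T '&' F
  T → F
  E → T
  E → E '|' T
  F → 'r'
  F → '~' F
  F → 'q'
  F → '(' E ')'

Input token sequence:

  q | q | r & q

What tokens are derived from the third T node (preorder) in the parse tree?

r & q

[E [E [E [T [F q]]] | [T [F q]]] | [T [T [F r]] & [F q]]]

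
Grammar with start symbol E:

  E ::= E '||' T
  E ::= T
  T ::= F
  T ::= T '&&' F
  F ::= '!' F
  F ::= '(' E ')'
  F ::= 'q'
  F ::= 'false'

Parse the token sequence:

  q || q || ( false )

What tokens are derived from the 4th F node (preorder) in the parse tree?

false

[E [E [E [T [F q]]] || [T [F q]]] || [T [F ( [E [T [F false]]] )]]]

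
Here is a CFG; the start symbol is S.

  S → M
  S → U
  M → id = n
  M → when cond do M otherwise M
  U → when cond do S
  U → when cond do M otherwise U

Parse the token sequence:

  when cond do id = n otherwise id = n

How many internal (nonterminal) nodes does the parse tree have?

4

[S [M when cond do [M id = n] otherwise [M id = n]]]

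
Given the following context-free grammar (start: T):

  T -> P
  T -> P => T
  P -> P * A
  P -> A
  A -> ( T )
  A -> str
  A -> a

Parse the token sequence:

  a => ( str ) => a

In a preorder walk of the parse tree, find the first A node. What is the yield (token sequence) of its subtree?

a

[T [P [A a]] => [T [P [A ( [T [P [A str]]] )]] => [T [P [A a]]]]]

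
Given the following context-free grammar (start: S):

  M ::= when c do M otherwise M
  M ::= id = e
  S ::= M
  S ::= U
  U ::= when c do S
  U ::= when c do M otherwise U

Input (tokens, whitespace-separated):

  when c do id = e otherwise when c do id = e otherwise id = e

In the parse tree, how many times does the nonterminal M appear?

5

[S [M when c do [M id = e] otherwise [M when c do [M id = e] otherwise [M id = e]]]]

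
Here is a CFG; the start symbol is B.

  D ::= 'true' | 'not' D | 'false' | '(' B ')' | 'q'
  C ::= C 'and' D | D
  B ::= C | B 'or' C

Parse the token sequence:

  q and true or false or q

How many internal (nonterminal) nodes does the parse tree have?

[B [B [B [C [C [D q]] and [D true]]] or [C [D false]]] or [C [D q]]]

11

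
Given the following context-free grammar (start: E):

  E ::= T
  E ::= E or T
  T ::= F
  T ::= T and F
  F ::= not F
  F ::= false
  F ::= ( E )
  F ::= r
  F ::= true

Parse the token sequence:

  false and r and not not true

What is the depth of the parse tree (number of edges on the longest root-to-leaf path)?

5

[E [T [T [T [F false]] and [F r]] and [F not [F not [F true]]]]]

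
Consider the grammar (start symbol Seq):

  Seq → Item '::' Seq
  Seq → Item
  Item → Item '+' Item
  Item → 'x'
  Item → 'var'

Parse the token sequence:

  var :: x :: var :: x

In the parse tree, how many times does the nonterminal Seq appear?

4

[Seq [Item var] :: [Seq [Item x] :: [Seq [Item var] :: [Seq [Item x]]]]]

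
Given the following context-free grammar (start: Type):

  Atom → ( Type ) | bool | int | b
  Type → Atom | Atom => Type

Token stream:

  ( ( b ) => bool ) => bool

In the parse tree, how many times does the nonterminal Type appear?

5

[Type [Atom ( [Type [Atom ( [Type [Atom b]] )] => [Type [Atom bool]]] )] => [Type [Atom bool]]]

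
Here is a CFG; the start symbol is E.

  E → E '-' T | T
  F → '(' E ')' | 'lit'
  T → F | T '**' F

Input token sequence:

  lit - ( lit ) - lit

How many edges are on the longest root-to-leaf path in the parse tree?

7

[E [E [E [T [F lit]]] - [T [F ( [E [T [F lit]]] )]]] - [T [F lit]]]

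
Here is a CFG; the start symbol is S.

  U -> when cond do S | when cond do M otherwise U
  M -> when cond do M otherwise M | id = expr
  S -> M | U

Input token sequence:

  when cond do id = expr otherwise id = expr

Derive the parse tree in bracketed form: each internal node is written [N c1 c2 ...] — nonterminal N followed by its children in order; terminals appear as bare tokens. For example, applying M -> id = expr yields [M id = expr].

S
M
when cond do M otherwise M
when cond do id = expr otherwise M
when cond do id = expr otherwise id = expr

[S [M when cond do [M id = expr] otherwise [M id = expr]]]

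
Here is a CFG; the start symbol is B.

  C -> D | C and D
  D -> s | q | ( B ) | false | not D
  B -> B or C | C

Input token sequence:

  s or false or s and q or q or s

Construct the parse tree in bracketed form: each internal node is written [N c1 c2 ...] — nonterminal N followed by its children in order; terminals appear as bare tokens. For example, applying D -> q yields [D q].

[B [B [B [B [B [C [D s]]] or [C [D false]]] or [C [C [D s]] and [D q]]] or [C [D q]]] or [C [D s]]]

B
B or C
B or C or C
B or C or C or C
B or C or C or C or C
C or C or C or C or C
D or C or C or C or C
s or C or C or C or C
s or D or C or C or C
s or false or C or C or C
s or false or C and D or C or C
s or false or D and D or C or C
s or false or s and D or C or C
s or false or s and q or C or C
s or false or s and q or D or C
s or false or s and q or q or C
s or false or s and q or q or D
s or false or s and q or q or s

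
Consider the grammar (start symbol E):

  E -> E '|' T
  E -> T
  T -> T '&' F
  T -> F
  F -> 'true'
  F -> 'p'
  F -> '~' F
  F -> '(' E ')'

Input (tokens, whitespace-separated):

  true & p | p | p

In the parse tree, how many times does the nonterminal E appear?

3

[E [E [E [T [T [F true]] & [F p]]] | [T [F p]]] | [T [F p]]]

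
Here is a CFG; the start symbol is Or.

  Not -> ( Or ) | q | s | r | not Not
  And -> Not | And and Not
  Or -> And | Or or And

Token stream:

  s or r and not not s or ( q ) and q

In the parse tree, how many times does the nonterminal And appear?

[Or [Or [Or [And [Not s]]] or [And [And [Not r]] and [Not not [Not not [Not s]]]]] or [And [And [Not ( [Or [And [Not q]]] )]] and [Not q]]]

6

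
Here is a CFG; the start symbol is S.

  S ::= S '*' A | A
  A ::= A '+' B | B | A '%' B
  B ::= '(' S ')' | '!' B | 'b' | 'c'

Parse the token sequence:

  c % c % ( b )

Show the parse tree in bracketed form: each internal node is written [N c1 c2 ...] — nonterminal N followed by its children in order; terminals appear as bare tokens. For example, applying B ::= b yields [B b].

[S [A [A [A [B c]] % [B c]] % [B ( [S [A [B b]]] )]]]

S
A
A % B
A % B % B
B % B % B
c % B % B
c % c % B
c % c % ( S )
c % c % ( A )
c % c % ( B )
c % c % ( b )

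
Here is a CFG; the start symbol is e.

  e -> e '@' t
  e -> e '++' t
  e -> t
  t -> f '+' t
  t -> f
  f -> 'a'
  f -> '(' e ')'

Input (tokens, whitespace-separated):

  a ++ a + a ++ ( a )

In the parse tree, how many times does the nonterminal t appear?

[e [e [e [t [f a]]] ++ [t [f a] + [t [f a]]]] ++ [t [f ( [e [t [f a]]] )]]]

5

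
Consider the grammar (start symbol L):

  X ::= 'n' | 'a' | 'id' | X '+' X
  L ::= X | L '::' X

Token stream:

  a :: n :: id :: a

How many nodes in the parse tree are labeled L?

[L [L [L [L [X a]] :: [X n]] :: [X id]] :: [X a]]

4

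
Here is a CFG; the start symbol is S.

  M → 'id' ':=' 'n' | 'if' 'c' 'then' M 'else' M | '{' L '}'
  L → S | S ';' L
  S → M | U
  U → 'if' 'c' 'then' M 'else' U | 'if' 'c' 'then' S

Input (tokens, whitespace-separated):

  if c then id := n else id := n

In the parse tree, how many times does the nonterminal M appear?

3

[S [M if c then [M id := n] else [M id := n]]]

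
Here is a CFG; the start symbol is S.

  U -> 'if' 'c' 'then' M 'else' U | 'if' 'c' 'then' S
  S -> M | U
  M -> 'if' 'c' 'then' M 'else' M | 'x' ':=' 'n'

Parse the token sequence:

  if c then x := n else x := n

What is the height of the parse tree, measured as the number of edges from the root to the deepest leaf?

[S [M if c then [M x := n] else [M x := n]]]

3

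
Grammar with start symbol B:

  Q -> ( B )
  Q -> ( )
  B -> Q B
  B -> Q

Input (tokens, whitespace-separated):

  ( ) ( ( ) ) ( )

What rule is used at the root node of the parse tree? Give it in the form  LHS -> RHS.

[B [Q ( )] [B [Q ( [B [Q ( )]] )] [B [Q ( )]]]]

B -> Q B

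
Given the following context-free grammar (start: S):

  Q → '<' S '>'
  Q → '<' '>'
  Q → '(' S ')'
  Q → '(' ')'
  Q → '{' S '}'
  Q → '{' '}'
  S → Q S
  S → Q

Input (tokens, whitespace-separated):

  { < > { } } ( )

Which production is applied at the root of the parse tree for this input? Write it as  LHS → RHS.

[S [Q { [S [Q < >] [S [Q { }]]] }] [S [Q ( )]]]

S → Q S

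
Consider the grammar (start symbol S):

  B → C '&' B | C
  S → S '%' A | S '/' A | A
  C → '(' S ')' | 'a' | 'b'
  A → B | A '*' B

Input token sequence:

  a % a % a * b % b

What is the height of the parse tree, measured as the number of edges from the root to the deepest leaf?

[S [S [S [S [A [B [C a]]]] % [A [B [C a]]]] % [A [A [B [C a]]] * [B [C b]]]] % [A [B [C b]]]]

7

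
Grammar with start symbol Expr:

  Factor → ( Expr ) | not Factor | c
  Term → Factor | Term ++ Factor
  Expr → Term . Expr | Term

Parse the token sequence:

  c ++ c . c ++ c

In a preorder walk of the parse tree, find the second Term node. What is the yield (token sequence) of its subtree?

c

[Expr [Term [Term [Factor c]] ++ [Factor c]] . [Expr [Term [Term [Factor c]] ++ [Factor c]]]]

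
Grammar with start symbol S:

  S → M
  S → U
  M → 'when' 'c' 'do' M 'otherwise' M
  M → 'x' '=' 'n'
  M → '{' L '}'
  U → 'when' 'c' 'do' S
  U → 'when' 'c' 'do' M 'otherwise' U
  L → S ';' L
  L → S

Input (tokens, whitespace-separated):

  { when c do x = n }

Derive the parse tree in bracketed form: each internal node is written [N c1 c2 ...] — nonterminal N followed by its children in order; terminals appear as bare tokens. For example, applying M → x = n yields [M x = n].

S
M
{ L }
{ S }
{ U }
{ when c do S }
{ when c do M }
{ when c do x = n }

[S [M { [L [S [U when c do [S [M x = n]]]]] }]]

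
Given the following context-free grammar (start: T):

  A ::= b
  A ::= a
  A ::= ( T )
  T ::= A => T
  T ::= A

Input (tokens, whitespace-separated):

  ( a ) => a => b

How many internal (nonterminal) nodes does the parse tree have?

[T [A ( [T [A a]] )] => [T [A a] => [T [A b]]]]

8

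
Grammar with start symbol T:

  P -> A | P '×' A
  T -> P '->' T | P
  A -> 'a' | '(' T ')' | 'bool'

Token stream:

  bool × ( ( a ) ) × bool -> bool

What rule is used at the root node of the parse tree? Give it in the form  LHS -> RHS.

T -> P '->' T

[T [P [P [P [A bool]] × [A ( [T [P [A ( [T [P [A a]]] )]]] )]] × [A bool]] -> [T [P [A bool]]]]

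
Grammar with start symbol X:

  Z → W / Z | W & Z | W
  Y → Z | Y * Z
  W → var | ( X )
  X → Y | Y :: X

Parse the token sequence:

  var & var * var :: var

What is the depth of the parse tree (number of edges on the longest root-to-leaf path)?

6

[X [Y [Y [Z [W var] & [Z [W var]]]] * [Z [W var]]] :: [X [Y [Z [W var]]]]]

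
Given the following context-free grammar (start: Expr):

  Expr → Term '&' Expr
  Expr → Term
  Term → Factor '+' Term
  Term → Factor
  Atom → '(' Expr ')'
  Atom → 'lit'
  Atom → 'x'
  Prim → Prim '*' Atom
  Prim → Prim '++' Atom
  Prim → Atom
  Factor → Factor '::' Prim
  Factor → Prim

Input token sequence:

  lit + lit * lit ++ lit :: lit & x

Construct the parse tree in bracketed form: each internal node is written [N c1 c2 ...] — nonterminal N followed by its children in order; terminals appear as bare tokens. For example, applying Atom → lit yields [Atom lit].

Expr
Term & Expr
Factor + Term & Expr
Prim + Term & Expr
Atom + Term & Expr
lit + Term & Expr
lit + Factor & Expr
lit + Factor :: Prim & Expr
lit + Prim :: Prim & Expr
lit + Prim ++ Atom :: Prim & Expr
lit + Prim * Atom ++ Atom :: Prim & Expr
lit + Atom * Atom ++ Atom :: Prim & Expr
lit + lit * Atom ++ Atom :: Prim & Expr
lit + lit * lit ++ Atom :: Prim & Expr
lit + lit * lit ++ lit :: Prim & Expr
lit + lit * lit ++ lit :: Atom & Expr
lit + lit * lit ++ lit :: lit & Expr
lit + lit * lit ++ lit :: lit & Term
lit + lit * lit ++ lit :: lit & Factor
lit + lit * lit ++ lit :: lit & Prim
lit + lit * lit ++ lit :: lit & Atom
lit + lit * lit ++ lit :: lit & x

[Expr [Term [Factor [Prim [Atom lit]]] + [Term [Factor [Factor [Prim [Prim [Prim [Atom lit]] * [Atom lit]] ++ [Atom lit]]] :: [Prim [Atom lit]]]]] & [Expr [Term [Factor [Prim [Atom x]]]]]]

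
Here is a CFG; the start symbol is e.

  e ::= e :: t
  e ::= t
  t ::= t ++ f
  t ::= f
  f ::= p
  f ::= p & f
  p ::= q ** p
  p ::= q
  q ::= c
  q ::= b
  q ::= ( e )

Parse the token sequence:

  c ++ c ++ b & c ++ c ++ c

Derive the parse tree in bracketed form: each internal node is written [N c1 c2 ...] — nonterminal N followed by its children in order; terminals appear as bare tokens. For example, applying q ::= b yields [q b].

[e [t [t [t [t [t [f [p [q c]]]] ++ [f [p [q c]]]] ++ [f [p [q b]] & [f [p [q c]]]]] ++ [f [p [q c]]]] ++ [f [p [q c]]]]]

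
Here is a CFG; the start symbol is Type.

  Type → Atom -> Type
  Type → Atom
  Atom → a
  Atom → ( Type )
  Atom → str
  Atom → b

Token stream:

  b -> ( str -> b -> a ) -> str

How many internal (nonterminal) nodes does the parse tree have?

12

[Type [Atom b] -> [Type [Atom ( [Type [Atom str] -> [Type [Atom b] -> [Type [Atom a]]]] )] -> [Type [Atom str]]]]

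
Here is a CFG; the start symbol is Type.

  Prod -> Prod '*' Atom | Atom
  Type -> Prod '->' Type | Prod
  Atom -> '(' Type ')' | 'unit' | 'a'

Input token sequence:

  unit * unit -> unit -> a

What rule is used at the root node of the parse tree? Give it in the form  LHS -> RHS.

Type -> Prod '->' Type

[Type [Prod [Prod [Atom unit]] * [Atom unit]] -> [Type [Prod [Atom unit]] -> [Type [Prod [Atom a]]]]]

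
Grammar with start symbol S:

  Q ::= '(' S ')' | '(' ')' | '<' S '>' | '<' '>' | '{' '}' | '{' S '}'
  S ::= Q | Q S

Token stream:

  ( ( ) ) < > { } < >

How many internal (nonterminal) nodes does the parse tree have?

[S [Q ( [S [Q ( )]] )] [S [Q < >] [S [Q { }] [S [Q < >]]]]]

10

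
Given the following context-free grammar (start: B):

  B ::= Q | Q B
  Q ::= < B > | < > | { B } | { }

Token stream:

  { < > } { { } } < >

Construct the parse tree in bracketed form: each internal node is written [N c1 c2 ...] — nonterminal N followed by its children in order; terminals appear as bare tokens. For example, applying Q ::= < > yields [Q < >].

[B [Q { [B [Q < >]] }] [B [Q { [B [Q { }]] }] [B [Q < >]]]]

B
Q B
{ B } B
{ Q } B
{ < > } B
{ < > } Q B
{ < > } { B } B
{ < > } { Q } B
{ < > } { { } } B
{ < > } { { } } Q
{ < > } { { } } < >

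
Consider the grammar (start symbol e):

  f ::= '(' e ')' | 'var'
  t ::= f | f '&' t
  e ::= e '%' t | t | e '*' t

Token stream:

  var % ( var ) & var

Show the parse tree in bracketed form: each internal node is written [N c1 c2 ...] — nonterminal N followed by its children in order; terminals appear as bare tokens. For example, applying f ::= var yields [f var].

[e [e [t [f var]]] % [t [f ( [e [t [f var]]] )] & [t [f var]]]]

e
e % t
t % t
f % t
var % t
var % f & t
var % ( e ) & t
var % ( t ) & t
var % ( f ) & t
var % ( var ) & t
var % ( var ) & f
var % ( var ) & var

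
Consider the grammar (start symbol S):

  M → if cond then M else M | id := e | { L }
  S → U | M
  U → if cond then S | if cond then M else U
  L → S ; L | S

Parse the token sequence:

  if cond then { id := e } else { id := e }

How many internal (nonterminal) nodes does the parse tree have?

10

[S [M if cond then [M { [L [S [M id := e]]] }] else [M { [L [S [M id := e]]] }]]]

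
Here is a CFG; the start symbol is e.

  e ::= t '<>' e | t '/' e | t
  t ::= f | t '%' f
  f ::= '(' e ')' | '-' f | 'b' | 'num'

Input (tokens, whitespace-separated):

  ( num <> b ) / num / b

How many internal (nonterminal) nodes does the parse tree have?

[e [t [f ( [e [t [f num]] <> [e [t [f b]]]] )]] / [e [t [f num]] / [e [t [f b]]]]]

15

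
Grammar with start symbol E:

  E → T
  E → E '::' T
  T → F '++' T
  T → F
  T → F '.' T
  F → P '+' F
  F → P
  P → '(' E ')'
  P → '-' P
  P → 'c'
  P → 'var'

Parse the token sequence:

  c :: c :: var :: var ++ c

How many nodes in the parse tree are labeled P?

5

[E [E [E [E [T [F [P c]]]] :: [T [F [P c]]]] :: [T [F [P var]]]] :: [T [F [P var]] ++ [T [F [P c]]]]]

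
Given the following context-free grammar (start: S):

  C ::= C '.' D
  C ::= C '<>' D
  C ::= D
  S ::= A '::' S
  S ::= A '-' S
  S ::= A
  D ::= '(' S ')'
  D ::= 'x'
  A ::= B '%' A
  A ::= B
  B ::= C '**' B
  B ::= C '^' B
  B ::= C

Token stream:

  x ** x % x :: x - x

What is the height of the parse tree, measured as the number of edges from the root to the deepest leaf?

7

[S [A [B [C [D x]] ** [B [C [D x]]]] % [A [B [C [D x]]]]] :: [S [A [B [C [D x]]]] - [S [A [B [C [D x]]]]]]]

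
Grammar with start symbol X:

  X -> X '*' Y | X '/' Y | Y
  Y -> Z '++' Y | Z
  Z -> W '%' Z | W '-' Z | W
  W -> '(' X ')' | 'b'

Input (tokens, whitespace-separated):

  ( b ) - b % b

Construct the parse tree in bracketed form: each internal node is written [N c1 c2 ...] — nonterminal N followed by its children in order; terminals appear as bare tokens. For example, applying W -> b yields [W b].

[X [Y [Z [W ( [X [Y [Z [W b]]]] )] - [Z [W b] % [Z [W b]]]]]]

X
Y
Z
W - Z
( X ) - Z
( Y ) - Z
( Z ) - Z
( W ) - Z
( b ) - Z
( b ) - W % Z
( b ) - b % Z
( b ) - b % W
( b ) - b % b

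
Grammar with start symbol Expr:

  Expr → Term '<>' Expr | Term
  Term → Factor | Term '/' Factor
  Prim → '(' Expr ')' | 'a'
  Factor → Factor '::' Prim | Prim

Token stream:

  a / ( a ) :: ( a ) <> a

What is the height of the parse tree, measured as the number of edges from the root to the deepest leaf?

[Expr [Term [Term [Factor [Prim a]]] / [Factor [Factor [Prim ( [Expr [Term [Factor [Prim a]]]] )]] :: [Prim ( [Expr [Term [Factor [Prim a]]]] )]]] <> [Expr [Term [Factor [Prim a]]]]]

9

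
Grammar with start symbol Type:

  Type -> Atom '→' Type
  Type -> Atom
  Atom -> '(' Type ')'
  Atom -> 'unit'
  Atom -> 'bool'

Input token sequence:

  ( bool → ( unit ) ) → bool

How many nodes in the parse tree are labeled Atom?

[Type [Atom ( [Type [Atom bool] → [Type [Atom ( [Type [Atom unit]] )]]] )] → [Type [Atom bool]]]

5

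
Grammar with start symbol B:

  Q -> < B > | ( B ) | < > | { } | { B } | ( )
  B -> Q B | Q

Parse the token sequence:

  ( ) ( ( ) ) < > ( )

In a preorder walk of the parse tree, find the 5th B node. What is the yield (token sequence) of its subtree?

( )

[B [Q ( )] [B [Q ( [B [Q ( )]] )] [B [Q < >] [B [Q ( )]]]]]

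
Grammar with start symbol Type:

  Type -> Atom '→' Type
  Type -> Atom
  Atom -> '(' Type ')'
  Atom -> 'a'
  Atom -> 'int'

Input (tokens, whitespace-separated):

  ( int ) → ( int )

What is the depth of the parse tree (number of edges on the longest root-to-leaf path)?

[Type [Atom ( [Type [Atom int]] )] → [Type [Atom ( [Type [Atom int]] )]]]

5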